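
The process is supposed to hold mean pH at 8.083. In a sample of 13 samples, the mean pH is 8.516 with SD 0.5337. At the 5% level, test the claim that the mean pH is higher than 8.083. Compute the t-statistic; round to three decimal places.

2.925

H0: μ = 8.083; H1: μ > 8.083 (one-sample t-test, right-tailed).
t = (x̄ − μ₀)/(s/√n) = (8.516 − 8.083)/(0.5337/√13) = 2.925
df = n − 1 = 12
p-value = P(T ≥ 2.925) ≈ 0.006
Since p ≈ 0.006 < α = 0.05, reject H0; the evidence is statistically significant.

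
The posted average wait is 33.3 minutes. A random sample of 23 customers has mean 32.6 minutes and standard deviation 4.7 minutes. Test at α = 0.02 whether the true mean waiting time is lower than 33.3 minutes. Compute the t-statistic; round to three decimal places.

-0.714

H0: μ = 33.3; H1: μ < 33.3 (one-sample t-test, left-tailed).
t = (x̄ − μ₀)/(s/√n) = (32.6 − 33.3)/(4.7/√23) = -0.714
df = n − 1 = 22
p-value = P(T ≤ -0.714) ≈ 0.2413
Since p ≈ 0.2413 > α = 0.02, fail to reject H0; the data do not provide sufficient evidence against H0.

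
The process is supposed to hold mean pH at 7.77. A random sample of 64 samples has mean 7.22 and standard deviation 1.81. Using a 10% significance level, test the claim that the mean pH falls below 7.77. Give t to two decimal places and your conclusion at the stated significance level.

t = -2.43; reject H0

H0: μ = 7.77; H1: μ < 7.77 (one-sample t-test, left-tailed).
t = (x̄ − μ₀)/(s/√n) = (7.22 − 7.77)/(1.81/√64) = -2.43
df = n − 1 = 63
p-value = P(T ≤ -2.43) ≈ 0.009
Since p ≈ 0.009 < α = 0.1, reject H0; the evidence is statistically significant.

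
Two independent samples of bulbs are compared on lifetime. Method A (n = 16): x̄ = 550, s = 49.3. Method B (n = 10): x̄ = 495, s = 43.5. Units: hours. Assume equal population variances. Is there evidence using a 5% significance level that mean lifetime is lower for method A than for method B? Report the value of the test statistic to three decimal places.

Let group 1 = method A, group 2 = method B. H0: μ_1 = μ_2; H1: μ_1 < μ_2 (two-sample pooled-variance t-test, left-tailed).
s_p² = [(16−1)·49.3² + (10−1)·43.5²]/(16+10−2) = 2228.65
t = (550 − 495)/√[2228.65·(1/16 + 1/10)] = 2.890
df = n₁ + n₂ − 2 = 24
p-value = P(T ≤ 2.890) ≈ 0.996
Since p ≈ 0.996 > α = 0.05, fail to reject H0; the data do not provide sufficient evidence against H0.

2.890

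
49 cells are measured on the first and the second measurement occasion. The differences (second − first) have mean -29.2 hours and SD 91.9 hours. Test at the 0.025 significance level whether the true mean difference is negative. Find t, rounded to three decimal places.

-2.224

H0: μ_d = 0; H1: μ_d < 0 (paired t-test on the differences, left-tailed).
t = d̄/(s_d/√n) = -29.2/(91.9/√49) = -2.224
df = n − 1 = 48
p-value = P(T ≤ -2.224) ≈ 0.0154
Since p ≈ 0.0154 < α = 0.025, reject H0; the evidence is statistically significant.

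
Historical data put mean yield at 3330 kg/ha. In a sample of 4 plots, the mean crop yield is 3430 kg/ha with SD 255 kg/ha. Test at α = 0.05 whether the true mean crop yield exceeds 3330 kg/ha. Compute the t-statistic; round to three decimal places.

H0: μ = 3330; H1: μ > 3330 (one-sample t-test, right-tailed).
t = (x̄ − μ₀)/(s/√n) = (3430 − 3330)/(255/√4) = 0.784
df = n − 1 = 3
p-value = P(T ≥ 0.784) ≈ 0.2450
Since p ≈ 0.2450 > α = 0.05, fail to reject H0; the data do not provide sufficient evidence against H0.

0.784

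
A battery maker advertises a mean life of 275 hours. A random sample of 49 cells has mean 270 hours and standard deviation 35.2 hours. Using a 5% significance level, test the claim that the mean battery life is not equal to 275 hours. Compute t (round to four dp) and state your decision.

t = -0.9943; fail to reject H0

H0: μ = 275; H1: μ ≠ 275 (one-sample t-test, two-sided).
t = (x̄ − μ₀)/(s/√n) = (270 − 275)/(35.2/√49) = -0.9943
df = n − 1 = 48
Two-sided p-value ≈ 0.3251
Since p ≈ 0.3251 > α = 0.05, fail to reject H0; the data do not provide sufficient evidence against H0.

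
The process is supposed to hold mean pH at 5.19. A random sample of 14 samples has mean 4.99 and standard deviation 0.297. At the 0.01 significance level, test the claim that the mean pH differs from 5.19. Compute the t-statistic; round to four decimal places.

-2.5196

H0: μ = 5.19; H1: μ ≠ 5.19 (one-sample t-test, two-sided).
t = (x̄ − μ₀)/(s/√n) = (4.99 − 5.19)/(0.297/√14) = -2.5196
df = n − 1 = 13
Two-sided p-value ≈ 0.026
Since p ≈ 0.026 > α = 0.01, fail to reject H0; the data do not provide sufficient evidence against H0.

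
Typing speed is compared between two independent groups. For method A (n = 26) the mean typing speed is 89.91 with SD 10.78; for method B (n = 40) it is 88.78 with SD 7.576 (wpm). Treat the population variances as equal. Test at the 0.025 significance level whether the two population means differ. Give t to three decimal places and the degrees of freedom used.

t = 0.500, df = 64

Let group 1 = method A, group 2 = method B. H0: μ_1 = μ_2; H1: μ_1 ≠ μ_2 (two-sample pooled-variance t-test, two-sided).
s_p² = [(26−1)·10.78² + (40−1)·7.576²]/(26+40−2) = 80.3695
t = (89.91 − 88.78)/√[80.3695·(1/26 + 1/40)] = 0.500
df = n₁ + n₂ − 2 = 64
Two-sided p-value ≈ 0.6185
Since p ≈ 0.6185 > α = 0.025, fail to reject H0; the evidence is not statistically significant.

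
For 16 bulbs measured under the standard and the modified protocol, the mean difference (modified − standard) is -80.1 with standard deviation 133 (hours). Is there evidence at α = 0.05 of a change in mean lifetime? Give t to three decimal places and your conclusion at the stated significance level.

H0: μ_d = 0; H1: μ_d ≠ 0 (paired t-test on the differences, two-sided).
t = d̄/(s_d/√n) = -80.1/(133/√16) = -2.409
df = n − 1 = 15
Two-sided p-value ≈ 0.029
Since p ≈ 0.029 < α = 0.05, reject H0; the data support H1.

t = -2.409; reject H0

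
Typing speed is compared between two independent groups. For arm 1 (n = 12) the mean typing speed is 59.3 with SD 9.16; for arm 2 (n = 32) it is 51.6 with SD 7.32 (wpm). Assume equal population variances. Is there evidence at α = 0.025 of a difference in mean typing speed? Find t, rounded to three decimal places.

Let group 1 = arm 1, group 2 = arm 2. H0: μ_1 = μ_2; H1: μ_1 ≠ μ_2 (two-sample pooled-variance t-test, two-sided).
s_p² = [(12−1)·9.16² + (32−1)·7.32²]/(12+32−2) = 61.5242
t = (59.3 − 51.6)/√[61.5242·(1/12 + 1/32)] = 2.900
df = n₁ + n₂ − 2 = 42
Two-sided p-value ≈ 0.0059
Since p ≈ 0.0059 < α = 0.025, reject H0; the data support H1.

2.900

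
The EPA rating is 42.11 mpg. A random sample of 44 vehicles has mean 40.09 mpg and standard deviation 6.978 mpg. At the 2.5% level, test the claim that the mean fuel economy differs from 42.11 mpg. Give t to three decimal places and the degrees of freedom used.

H0: μ = 42.11; H1: μ ≠ 42.11 (one-sample t-test, two-sided).
t = (x̄ − μ₀)/(s/√n) = (40.09 − 42.11)/(6.978/√44) = -1.920
df = n − 1 = 43
Two-sided p-value ≈ 0.0615
Since p ≈ 0.0615 > α = 0.025, fail to reject H0; the evidence is not statistically significant.

t = -1.920, df = 43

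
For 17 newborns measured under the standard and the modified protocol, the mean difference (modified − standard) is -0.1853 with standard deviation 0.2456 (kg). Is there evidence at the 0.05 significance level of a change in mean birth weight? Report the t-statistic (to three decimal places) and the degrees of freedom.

H0: μ_d = 0; H1: μ_d ≠ 0 (paired t-test on the differences, two-sided).
t = d̄/(s_d/√n) = -0.1853/(0.2456/√17) = -3.111
df = n − 1 = 16
Two-sided p-value ≈ 0.0067
Since p ≈ 0.0067 < α = 0.05, reject H0; the evidence is statistically significant.

t = -3.111, df = 16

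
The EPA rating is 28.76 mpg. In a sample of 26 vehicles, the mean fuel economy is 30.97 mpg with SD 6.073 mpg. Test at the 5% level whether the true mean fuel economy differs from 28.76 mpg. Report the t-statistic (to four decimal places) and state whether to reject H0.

H0: μ = 28.76; H1: μ ≠ 28.76 (one-sample t-test, two-sided).
t = (x̄ − μ₀)/(s/√n) = (30.97 − 28.76)/(6.073/√26) = 1.8556
df = n − 1 = 25
Two-sided p-value ≈ 0.0753
Since p ≈ 0.0753 > α = 0.05, fail to reject H0; the evidence is not statistically significant.

t = 1.8556; fail to reject H0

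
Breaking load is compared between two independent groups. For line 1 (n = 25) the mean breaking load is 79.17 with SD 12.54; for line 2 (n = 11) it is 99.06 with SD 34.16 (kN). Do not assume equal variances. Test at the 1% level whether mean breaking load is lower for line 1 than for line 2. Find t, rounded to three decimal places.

Let group 1 = line 1, group 2 = line 2. H0: μ_1 = μ_2; H1: μ_1 < μ_2 (Welch's two-sample t-test, left-tailed).
t = (x̄_1 − x̄_2)/√(s_1²/n_1 + s_2²/n_2) = (79.17 − 99.06)/√(12.54²/25 + 34.16²/11) = -1.876
Welch–Satterthwaite df ≈ 11.20
p-value = P(T ≤ -1.876) ≈ 0.043
Since p ≈ 0.043 > α = 0.01, fail to reject H0; the data do not provide sufficient evidence against H0.

-1.876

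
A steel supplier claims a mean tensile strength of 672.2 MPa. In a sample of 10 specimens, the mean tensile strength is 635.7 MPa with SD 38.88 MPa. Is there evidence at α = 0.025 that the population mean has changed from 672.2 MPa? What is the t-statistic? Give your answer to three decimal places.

-2.969

H0: μ = 672.2; H1: μ ≠ 672.2 (one-sample t-test, two-sided).
t = (x̄ − μ₀)/(s/√n) = (635.7 − 672.2)/(38.88/√10) = -2.969
df = n − 1 = 9
Two-sided p-value ≈ 0.016
Since p ≈ 0.016 < α = 0.025, reject H0; the evidence is statistically significant.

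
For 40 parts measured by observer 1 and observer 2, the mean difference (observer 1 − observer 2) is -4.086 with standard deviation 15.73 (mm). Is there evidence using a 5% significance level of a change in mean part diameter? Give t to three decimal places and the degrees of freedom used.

H0: μ_d = 0; H1: μ_d ≠ 0 (paired t-test on the differences, two-sided).
t = d̄/(s_d/√n) = -4.086/(15.73/√40) = -1.643
df = n − 1 = 39
Two-sided p-value ≈ 0.1085
Since p ≈ 0.1085 > α = 0.05, fail to reject H0; the evidence is not statistically significant.

t = -1.643, df = 39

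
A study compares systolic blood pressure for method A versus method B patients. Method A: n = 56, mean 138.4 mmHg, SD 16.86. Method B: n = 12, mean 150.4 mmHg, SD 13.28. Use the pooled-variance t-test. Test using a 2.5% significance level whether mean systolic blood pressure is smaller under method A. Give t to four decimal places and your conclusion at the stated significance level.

Let group 1 = method A, group 2 = method B. H0: μ_1 = μ_2; H1: μ_1 < μ_2 (two-sample pooled-variance t-test, left-tailed).
s_p² = [(56−1)·16.86² + (12−1)·13.28²]/(56+12−2) = 266.276
t = (138.4 − 150.4)/√[266.276·(1/56 + 1/12)] = -2.3118
df = n₁ + n₂ − 2 = 66
p-value = P(T ≤ -2.3118) ≈ 0.0120
Since p ≈ 0.0120 < α = 0.025, reject H0; the data support H1.

t = -2.3118; reject H0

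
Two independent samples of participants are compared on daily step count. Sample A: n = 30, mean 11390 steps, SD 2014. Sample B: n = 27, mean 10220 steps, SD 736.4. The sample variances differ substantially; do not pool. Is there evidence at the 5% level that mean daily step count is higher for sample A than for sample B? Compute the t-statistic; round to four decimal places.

2.9690

Let group 1 = sample A, group 2 = sample B. H0: μ_1 = μ_2; H1: μ_1 > μ_2 (Welch's two-sample t-test, right-tailed).
t = (x̄_1 − x̄_2)/√(s_1²/n_1 + s_2²/n_2) = (11390 − 10220)/√(2014²/30 + 736.4²/27) = 2.9690
Welch–Satterthwaite df ≈ 37.34
p-value = P(T ≥ 2.9690) ≈ 0.0026
Since p ≈ 0.0026 < α = 0.05, reject H0; the evidence is statistically significant.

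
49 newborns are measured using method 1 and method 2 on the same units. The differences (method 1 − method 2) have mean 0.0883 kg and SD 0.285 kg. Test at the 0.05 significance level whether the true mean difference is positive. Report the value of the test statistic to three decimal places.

H0: μ_d = 0; H1: μ_d > 0 (paired t-test on the differences, right-tailed).
t = d̄/(s_d/√n) = 0.0883/(0.285/√49) = 2.169
df = n − 1 = 48
p-value = P(T ≥ 2.169) ≈ 0.018
Since p ≈ 0.018 < α = 0.05, reject H0; the evidence is statistically significant.

2.169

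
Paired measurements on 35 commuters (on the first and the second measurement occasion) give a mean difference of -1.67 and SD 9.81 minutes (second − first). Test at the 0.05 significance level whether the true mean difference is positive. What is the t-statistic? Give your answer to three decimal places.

H0: μ_d = 0; H1: μ_d > 0 (paired t-test on the differences, right-tailed).
t = d̄/(s_d/√n) = -1.67/(9.81/√35) = -1.007
df = n − 1 = 34
p-value = P(T ≥ -1.007) ≈ 0.840
Since p ≈ 0.840 > α = 0.05, fail to reject H0; the evidence is not statistically significant.

-1.007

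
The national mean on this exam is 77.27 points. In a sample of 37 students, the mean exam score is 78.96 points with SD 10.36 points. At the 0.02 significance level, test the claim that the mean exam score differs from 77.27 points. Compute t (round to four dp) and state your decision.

H0: μ = 77.27; H1: μ ≠ 77.27 (one-sample t-test, two-sided).
t = (x̄ − μ₀)/(s/√n) = (78.96 − 77.27)/(10.36/√37) = 0.9923
df = n − 1 = 36
Two-sided p-value ≈ 0.3277
Since p ≈ 0.3277 > α = 0.02, fail to reject H0; the evidence is not statistically significant.

t = 0.9923; fail to reject H0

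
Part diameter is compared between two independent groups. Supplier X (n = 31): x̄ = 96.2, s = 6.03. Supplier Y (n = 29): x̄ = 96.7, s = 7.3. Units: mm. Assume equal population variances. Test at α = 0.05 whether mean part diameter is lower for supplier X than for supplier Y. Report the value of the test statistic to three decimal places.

Let group 1 = supplier X, group 2 = supplier Y. H0: μ_1 = μ_2; H1: μ_1 < μ_2 (two-sample pooled-variance t-test, left-tailed).
s_p² = [(31−1)·6.03² + (29−1)·7.3²]/(31+29−2) = 44.5336
t = (96.2 − 96.7)/√[44.5336·(1/31 + 1/29)] = -0.290
df = n₁ + n₂ − 2 = 58
p-value = P(T ≤ -0.290) ≈ 0.386
Since p ≈ 0.386 > α = 0.05, fail to reject H0; the data do not provide sufficient evidence against H0.

-0.290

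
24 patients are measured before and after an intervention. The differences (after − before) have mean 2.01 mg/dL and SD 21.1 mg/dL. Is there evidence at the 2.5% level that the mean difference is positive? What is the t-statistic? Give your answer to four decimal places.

0.4667

H0: μ_d = 0; H1: μ_d > 0 (paired t-test on the differences, right-tailed).
t = d̄/(s_d/√n) = 2.01/(21.1/√24) = 0.4667
df = n − 1 = 23
p-value = P(T ≥ 0.4667) ≈ 0.323
Since p ≈ 0.323 > α = 0.025, fail to reject H0; the data do not provide sufficient evidence against H0.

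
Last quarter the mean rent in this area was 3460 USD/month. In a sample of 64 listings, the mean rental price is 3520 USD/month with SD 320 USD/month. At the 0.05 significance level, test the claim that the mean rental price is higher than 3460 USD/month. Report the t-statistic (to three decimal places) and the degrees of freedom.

H0: μ = 3460; H1: μ > 3460 (one-sample t-test, right-tailed).
t = (x̄ − μ₀)/(s/√n) = (3520 − 3460)/(320/√64) = 1.500
df = n − 1 = 63
p-value = P(T ≥ 1.500) ≈ 0.0693
Since p ≈ 0.0693 > α = 0.05, fail to reject H0; the data do not provide sufficient evidence against H0.

t = 1.500, df = 63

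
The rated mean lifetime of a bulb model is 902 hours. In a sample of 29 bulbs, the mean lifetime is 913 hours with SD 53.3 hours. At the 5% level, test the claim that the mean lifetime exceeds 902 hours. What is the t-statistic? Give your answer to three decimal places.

1.111

H0: μ = 902; H1: μ > 902 (one-sample t-test, right-tailed).
t = (x̄ − μ₀)/(s/√n) = (913 − 902)/(53.3/√29) = 1.111
df = n − 1 = 28
p-value = P(T ≥ 1.111) ≈ 0.1379
Since p ≈ 0.1379 > α = 0.05, fail to reject H0; the data do not provide sufficient evidence against H0.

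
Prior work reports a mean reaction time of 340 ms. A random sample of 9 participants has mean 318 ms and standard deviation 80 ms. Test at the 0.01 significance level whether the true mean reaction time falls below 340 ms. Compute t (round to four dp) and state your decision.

H0: μ = 340; H1: μ < 340 (one-sample t-test, left-tailed).
t = (x̄ − μ₀)/(s/√n) = (318 − 340)/(80/√9) = -0.8250
df = n − 1 = 8
p-value = P(T ≤ -0.8250) ≈ 0.2166
Since p ≈ 0.2166 > α = 0.01, fail to reject H0; the evidence is not statistically significant.

t = -0.8250; fail to reject H0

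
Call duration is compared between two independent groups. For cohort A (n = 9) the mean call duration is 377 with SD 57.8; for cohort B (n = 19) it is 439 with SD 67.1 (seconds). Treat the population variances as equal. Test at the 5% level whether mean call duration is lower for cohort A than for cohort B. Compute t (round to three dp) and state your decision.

t = -2.380; reject H0

Let group 1 = cohort A, group 2 = cohort B. H0: μ_1 = μ_2; H1: μ_1 < μ_2 (two-sample pooled-variance t-test, left-tailed).
s_p² = [(9−1)·57.8² + (19−1)·67.1²]/(9+19−2) = 4145
t = (377 − 439)/√[4145·(1/9 + 1/19)] = -2.380
df = n₁ + n₂ − 2 = 26
p-value = P(T ≤ -2.380) ≈ 0.0125
Since p ≈ 0.0125 < α = 0.05, reject H0; the evidence is statistically significant.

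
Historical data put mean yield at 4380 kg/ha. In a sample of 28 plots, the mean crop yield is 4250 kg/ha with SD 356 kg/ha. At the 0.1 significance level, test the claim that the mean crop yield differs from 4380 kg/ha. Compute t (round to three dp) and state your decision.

t = -1.932; reject H0

H0: μ = 4380; H1: μ ≠ 4380 (one-sample t-test, two-sided).
t = (x̄ − μ₀)/(s/√n) = (4250 − 4380)/(356/√28) = -1.932
df = n − 1 = 27
Two-sided p-value ≈ 0.0639
Since p ≈ 0.0639 < α = 0.1, reject H0; the evidence is statistically significant.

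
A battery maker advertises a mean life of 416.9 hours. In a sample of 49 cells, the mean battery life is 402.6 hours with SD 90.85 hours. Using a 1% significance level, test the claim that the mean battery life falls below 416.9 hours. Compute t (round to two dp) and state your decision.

t = -1.10; fail to reject H0

H0: μ = 416.9; H1: μ < 416.9 (one-sample t-test, left-tailed).
t = (x̄ − μ₀)/(s/√n) = (402.6 − 416.9)/(90.85/√49) = -1.10
df = n − 1 = 48
p-value = P(T ≤ -1.10) ≈ 0.138
Since p ≈ 0.138 > α = 0.01, fail to reject H0; the evidence is not statistically significant.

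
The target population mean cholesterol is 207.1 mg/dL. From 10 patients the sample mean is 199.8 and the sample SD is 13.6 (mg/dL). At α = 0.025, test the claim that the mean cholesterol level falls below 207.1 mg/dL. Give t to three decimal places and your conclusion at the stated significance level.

t = -1.697; fail to reject H0

H0: μ = 207.1; H1: μ < 207.1 (one-sample t-test, left-tailed).
t = (x̄ − μ₀)/(s/√n) = (199.8 − 207.1)/(13.6/√10) = -1.697
df = n − 1 = 9
p-value = P(T ≤ -1.697) ≈ 0.0619
Since p ≈ 0.0619 > α = 0.025, fail to reject H0; the evidence is not statistically significant.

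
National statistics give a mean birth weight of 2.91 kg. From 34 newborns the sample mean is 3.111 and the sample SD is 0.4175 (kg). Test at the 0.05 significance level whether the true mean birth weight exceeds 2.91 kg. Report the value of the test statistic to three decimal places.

2.807

H0: μ = 2.91; H1: μ > 2.91 (one-sample t-test, right-tailed).
t = (x̄ − μ₀)/(s/√n) = (3.111 − 2.91)/(0.4175/√34) = 2.807
df = n − 1 = 33
p-value = P(T ≥ 2.807) ≈ 0.004
Since p ≈ 0.004 < α = 0.05, reject H0; the evidence is statistically significant.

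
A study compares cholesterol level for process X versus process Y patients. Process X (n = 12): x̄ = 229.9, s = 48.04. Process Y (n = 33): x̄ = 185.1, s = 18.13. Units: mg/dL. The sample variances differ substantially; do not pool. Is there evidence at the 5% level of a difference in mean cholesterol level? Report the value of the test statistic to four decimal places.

3.1499

Let group 1 = process X, group 2 = process Y. H0: μ_1 = μ_2; H1: μ_1 ≠ μ_2 (Welch's two-sample t-test, two-sided).
t = (x̄_1 − x̄_2)/√(s_1²/n_1 + s_2²/n_2) = (229.9 − 185.1)/√(48.04²/12 + 18.13²/33) = 3.1499
Welch–Satterthwaite df ≈ 12.16
Two-sided p-value ≈ 0.008
Since p ≈ 0.008 < α = 0.05, reject H0; the evidence is statistically significant.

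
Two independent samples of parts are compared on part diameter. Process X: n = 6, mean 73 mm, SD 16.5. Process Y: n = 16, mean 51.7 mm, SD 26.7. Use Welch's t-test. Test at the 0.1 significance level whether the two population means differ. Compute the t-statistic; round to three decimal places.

2.246

Let group 1 = process X, group 2 = process Y. H0: μ_1 = μ_2; H1: μ_1 ≠ μ_2 (Welch's two-sample t-test, two-sided).
t = (x̄_1 − x̄_2)/√(s_1²/n_1 + s_2²/n_2) = (73 − 51.7)/√(16.5²/6 + 26.7²/16) = 2.246
Welch–Satterthwaite df ≈ 14.86
Two-sided p-value ≈ 0.0403
Since p ≈ 0.0403 < α = 0.1, reject H0; the evidence is statistically significant.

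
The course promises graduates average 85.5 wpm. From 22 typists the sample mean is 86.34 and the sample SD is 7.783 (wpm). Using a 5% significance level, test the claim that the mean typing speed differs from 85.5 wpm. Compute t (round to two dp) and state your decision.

t = 0.51; fail to reject H0

H0: μ = 85.5; H1: μ ≠ 85.5 (one-sample t-test, two-sided).
t = (x̄ − μ₀)/(s/√n) = (86.34 − 85.5)/(7.783/√22) = 0.51
df = n − 1 = 21
Two-sided p-value ≈ 0.618
Since p ≈ 0.618 > α = 0.05, fail to reject H0; the evidence is not statistically significant.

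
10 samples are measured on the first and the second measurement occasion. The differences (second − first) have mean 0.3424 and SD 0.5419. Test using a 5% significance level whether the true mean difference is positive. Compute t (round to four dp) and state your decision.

t = 1.9981; reject H0

H0: μ_d = 0; H1: μ_d > 0 (paired t-test on the differences, right-tailed).
t = d̄/(s_d/√n) = 0.3424/(0.5419/√10) = 1.9981
df = n − 1 = 9
p-value = P(T ≥ 1.9981) ≈ 0.038
Since p ≈ 0.038 < α = 0.05, reject H0; the data support H1.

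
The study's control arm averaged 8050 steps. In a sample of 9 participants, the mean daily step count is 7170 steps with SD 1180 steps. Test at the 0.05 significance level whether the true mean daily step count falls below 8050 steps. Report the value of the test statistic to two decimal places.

H0: μ = 8050; H1: μ < 8050 (one-sample t-test, left-tailed).
t = (x̄ − μ₀)/(s/√n) = (7170 − 8050)/(1180/√9) = -2.24
df = n − 1 = 8
p-value = P(T ≤ -2.24) ≈ 0.0278
Since p ≈ 0.0278 < α = 0.05, reject H0; the data support H1.

-2.24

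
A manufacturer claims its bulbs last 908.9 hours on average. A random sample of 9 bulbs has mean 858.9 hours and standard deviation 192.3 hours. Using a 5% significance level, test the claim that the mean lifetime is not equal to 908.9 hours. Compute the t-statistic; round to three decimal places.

H0: μ = 908.9; H1: μ ≠ 908.9 (one-sample t-test, two-sided).
t = (x̄ − μ₀)/(s/√n) = (858.9 − 908.9)/(192.3/√9) = -0.780
df = n − 1 = 8
Two-sided p-value ≈ 0.458
Since p ≈ 0.458 > α = 0.05, fail to reject H0; the data do not provide sufficient evidence against H0.

-0.780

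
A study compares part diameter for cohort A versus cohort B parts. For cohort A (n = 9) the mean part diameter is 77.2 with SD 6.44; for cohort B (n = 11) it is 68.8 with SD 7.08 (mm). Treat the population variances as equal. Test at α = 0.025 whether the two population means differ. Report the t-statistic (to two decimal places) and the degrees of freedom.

t = 2.75, df = 18

Let group 1 = cohort A, group 2 = cohort B. H0: μ_1 = μ_2; H1: μ_1 ≠ μ_2 (two-sample pooled-variance t-test, two-sided).
s_p² = [(9−1)·6.44² + (11−1)·7.08²]/(9+11−2) = 46.2807
t = (77.2 − 68.8)/√[46.2807·(1/9 + 1/11)] = 2.75
df = n₁ + n₂ − 2 = 18
Two-sided p-value ≈ 0.0133
Since p ≈ 0.0133 < α = 0.025, reject H0; the evidence is statistically significant.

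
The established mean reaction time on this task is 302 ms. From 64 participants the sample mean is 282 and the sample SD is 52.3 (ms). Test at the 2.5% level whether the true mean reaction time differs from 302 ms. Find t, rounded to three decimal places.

-3.059

H0: μ = 302; H1: μ ≠ 302 (one-sample t-test, two-sided).
t = (x̄ − μ₀)/(s/√n) = (282 − 302)/(52.3/√64) = -3.059
df = n − 1 = 63
Two-sided p-value ≈ 0.0033
Since p ≈ 0.0033 < α = 0.025, reject H0; the evidence is statistically significant.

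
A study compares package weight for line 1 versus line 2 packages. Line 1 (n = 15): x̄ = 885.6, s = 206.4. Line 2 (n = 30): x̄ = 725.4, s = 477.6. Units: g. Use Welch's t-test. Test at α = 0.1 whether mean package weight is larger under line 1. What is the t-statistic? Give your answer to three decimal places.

1.568

Let group 1 = line 1, group 2 = line 2. H0: μ_1 = μ_2; H1: μ_1 > μ_2 (Welch's two-sample t-test, right-tailed).
t = (x̄_1 − x̄_2)/√(s_1²/n_1 + s_2²/n_2) = (885.6 − 725.4)/√(206.4²/15 + 477.6²/30) = 1.568
Welch–Satterthwaite df ≈ 42.44
p-value = P(T ≥ 1.568) ≈ 0.0622
Since p ≈ 0.0622 < α = 0.1, reject H0; the data support H1.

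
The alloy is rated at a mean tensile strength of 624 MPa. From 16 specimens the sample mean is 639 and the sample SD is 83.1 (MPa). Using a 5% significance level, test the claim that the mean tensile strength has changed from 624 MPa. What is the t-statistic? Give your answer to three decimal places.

0.722

H0: μ = 624; H1: μ ≠ 624 (one-sample t-test, two-sided).
t = (x̄ − μ₀)/(s/√n) = (639 − 624)/(83.1/√16) = 0.722
df = n − 1 = 15
Two-sided p-value ≈ 0.481
Since p ≈ 0.481 > α = 0.05, fail to reject H0; the data do not provide sufficient evidence against H0.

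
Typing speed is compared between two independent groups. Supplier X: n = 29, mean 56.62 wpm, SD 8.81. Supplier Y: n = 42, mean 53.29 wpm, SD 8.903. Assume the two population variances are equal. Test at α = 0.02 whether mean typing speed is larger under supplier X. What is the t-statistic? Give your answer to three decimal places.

Let group 1 = supplier X, group 2 = supplier Y. H0: μ_1 = μ_2; H1: μ_1 > μ_2 (two-sample pooled-variance t-test, right-tailed).
s_p² = [(29−1)·8.81² + (42−1)·8.903²]/(29+42−2) = 78.5949
t = (56.62 − 53.29)/√[78.5949·(1/29 + 1/42)] = 1.556
df = n₁ + n₂ − 2 = 69
p-value = P(T ≥ 1.556) ≈ 0.062
Since p ≈ 0.062 > α = 0.02, fail to reject H0; the data do not provide sufficient evidence against H0.

1.556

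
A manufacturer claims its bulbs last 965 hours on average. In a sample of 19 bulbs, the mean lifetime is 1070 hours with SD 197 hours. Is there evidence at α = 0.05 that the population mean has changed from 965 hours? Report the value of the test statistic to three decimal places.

H0: μ = 965; H1: μ ≠ 965 (one-sample t-test, two-sided).
t = (x̄ − μ₀)/(s/√n) = (1070 − 965)/(197/√19) = 2.323
df = n − 1 = 18
Two-sided p-value ≈ 0.032
Since p ≈ 0.032 < α = 0.05, reject H0; the evidence is statistically significant.

2.323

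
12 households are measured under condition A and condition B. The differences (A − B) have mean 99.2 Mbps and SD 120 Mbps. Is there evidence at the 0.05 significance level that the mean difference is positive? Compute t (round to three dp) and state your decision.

t = 2.864; reject H0

H0: μ_d = 0; H1: μ_d > 0 (paired t-test on the differences, right-tailed).
t = d̄/(s_d/√n) = 99.2/(120/√12) = 2.864
df = n − 1 = 11
p-value = P(T ≥ 2.864) ≈ 0.008
Since p ≈ 0.008 < α = 0.05, reject H0; the data support H1.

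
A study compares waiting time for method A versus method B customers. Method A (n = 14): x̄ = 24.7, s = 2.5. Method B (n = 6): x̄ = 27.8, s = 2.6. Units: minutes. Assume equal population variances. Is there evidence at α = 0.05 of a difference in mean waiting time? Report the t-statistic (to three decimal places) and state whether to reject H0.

t = -2.513; reject H0

Let group 1 = method A, group 2 = method B. H0: μ_1 = μ_2; H1: μ_1 ≠ μ_2 (two-sample pooled-variance t-test, two-sided).
s_p² = [(14−1)·2.5² + (6−1)·2.6²]/(14+6−2) = 6.39167
t = (24.7 − 27.8)/√[6.39167·(1/14 + 1/6)] = -2.513
df = n₁ + n₂ − 2 = 18
Two-sided p-value ≈ 0.0217
Since p ≈ 0.0217 < α = 0.05, reject H0; the data support H1.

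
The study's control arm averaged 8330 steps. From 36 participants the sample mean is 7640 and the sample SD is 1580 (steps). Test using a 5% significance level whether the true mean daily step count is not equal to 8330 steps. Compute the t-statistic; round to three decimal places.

H0: μ = 8330; H1: μ ≠ 8330 (one-sample t-test, two-sided).
t = (x̄ − μ₀)/(s/√n) = (7640 − 8330)/(1580/√36) = -2.620
df = n − 1 = 35
Two-sided p-value ≈ 0.0129
Since p ≈ 0.0129 < α = 0.05, reject H0; the data support H1.

-2.620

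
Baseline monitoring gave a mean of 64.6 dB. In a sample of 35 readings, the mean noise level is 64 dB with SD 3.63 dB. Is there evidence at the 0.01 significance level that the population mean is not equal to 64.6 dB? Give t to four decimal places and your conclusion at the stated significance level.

t = -0.9779; fail to reject H0

H0: μ = 64.6; H1: μ ≠ 64.6 (one-sample t-test, two-sided).
t = (x̄ − μ₀)/(s/√n) = (64 − 64.6)/(3.63/√35) = -0.9779
df = n − 1 = 34
Two-sided p-value ≈ 0.3350
Since p ≈ 0.3350 > α = 0.01, fail to reject H0; the evidence is not statistically significant.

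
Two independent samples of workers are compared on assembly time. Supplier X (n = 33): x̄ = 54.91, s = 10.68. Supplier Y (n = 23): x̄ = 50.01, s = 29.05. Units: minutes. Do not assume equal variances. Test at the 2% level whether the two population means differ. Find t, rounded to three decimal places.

0.773

Let group 1 = supplier X, group 2 = supplier Y. H0: μ_1 = μ_2; H1: μ_1 ≠ μ_2 (Welch's two-sample t-test, two-sided).
t = (x̄_1 − x̄_2)/√(s_1²/n_1 + s_2²/n_2) = (54.91 − 50.01)/√(10.68²/33 + 29.05²/23) = 0.773
Welch–Satterthwaite df ≈ 26.18
Two-sided p-value ≈ 0.446
Since p ≈ 0.446 > α = 0.02, fail to reject H0; the evidence is not statistically significant.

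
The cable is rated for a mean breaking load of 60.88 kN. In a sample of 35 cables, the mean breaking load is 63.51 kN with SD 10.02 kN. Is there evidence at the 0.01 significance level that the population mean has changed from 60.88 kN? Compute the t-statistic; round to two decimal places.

1.55

H0: μ = 60.88; H1: μ ≠ 60.88 (one-sample t-test, two-sided).
t = (x̄ − μ₀)/(s/√n) = (63.51 − 60.88)/(10.02/√35) = 1.55
df = n − 1 = 34
Two-sided p-value ≈ 0.1297
Since p ≈ 0.1297 > α = 0.01, fail to reject H0; the evidence is not statistically significant.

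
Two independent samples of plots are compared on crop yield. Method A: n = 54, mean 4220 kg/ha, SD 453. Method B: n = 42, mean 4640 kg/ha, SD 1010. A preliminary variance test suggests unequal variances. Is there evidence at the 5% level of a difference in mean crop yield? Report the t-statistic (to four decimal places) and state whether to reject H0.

Let group 1 = method A, group 2 = method B. H0: μ_1 = μ_2; H1: μ_1 ≠ μ_2 (Welch's two-sample t-test, two-sided).
t = (x̄_1 − x̄_2)/√(s_1²/n_1 + s_2²/n_2) = (4220 − 4640)/√(453²/54 + 1010²/42) = -2.5060
Welch–Satterthwaite df ≈ 53.81
Two-sided p-value ≈ 0.015
Since p ≈ 0.015 < α = 0.05, reject H0; the data support H1.

t = -2.5060; reject H0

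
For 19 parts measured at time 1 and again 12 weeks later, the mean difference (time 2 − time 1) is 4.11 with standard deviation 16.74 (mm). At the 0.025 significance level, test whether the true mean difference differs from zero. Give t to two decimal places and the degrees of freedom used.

H0: μ_d = 0; H1: μ_d ≠ 0 (paired t-test on the differences, two-sided).
t = d̄/(s_d/√n) = 4.11/(16.74/√19) = 1.07
df = n − 1 = 18
Two-sided p-value ≈ 0.2987
Since p ≈ 0.2987 > α = 0.025, fail to reject H0; the evidence is not statistically significant.

t = 1.07, df = 18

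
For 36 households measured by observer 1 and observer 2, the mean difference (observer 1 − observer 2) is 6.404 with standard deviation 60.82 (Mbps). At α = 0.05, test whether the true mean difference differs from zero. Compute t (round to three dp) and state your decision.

H0: μ_d = 0; H1: μ_d ≠ 0 (paired t-test on the differences, two-sided).
t = d̄/(s_d/√n) = 6.404/(60.82/√36) = 0.632
df = n − 1 = 35
Two-sided p-value ≈ 0.5316
Since p ≈ 0.5316 > α = 0.05, fail to reject H0; the evidence is not statistically significant.

t = 0.632; fail to reject H0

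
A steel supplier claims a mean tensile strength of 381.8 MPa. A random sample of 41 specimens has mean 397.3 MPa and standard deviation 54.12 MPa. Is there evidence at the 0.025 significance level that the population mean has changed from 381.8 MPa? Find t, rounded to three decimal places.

1.834

H0: μ = 381.8; H1: μ ≠ 381.8 (one-sample t-test, two-sided).
t = (x̄ − μ₀)/(s/√n) = (397.3 − 381.8)/(54.12/√41) = 1.834
df = n − 1 = 40
Two-sided p-value ≈ 0.074
Since p ≈ 0.074 > α = 0.025, fail to reject H0; the evidence is not statistically significant.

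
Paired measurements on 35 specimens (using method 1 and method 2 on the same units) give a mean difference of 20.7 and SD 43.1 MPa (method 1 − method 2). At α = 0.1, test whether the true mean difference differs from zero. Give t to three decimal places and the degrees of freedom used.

t = 2.841, df = 34

H0: μ_d = 0; H1: μ_d ≠ 0 (paired t-test on the differences, two-sided).
t = d̄/(s_d/√n) = 20.7/(43.1/√35) = 2.841
df = n − 1 = 34
Two-sided p-value ≈ 0.008
Since p ≈ 0.008 < α = 0.1, reject H0; the data support H1.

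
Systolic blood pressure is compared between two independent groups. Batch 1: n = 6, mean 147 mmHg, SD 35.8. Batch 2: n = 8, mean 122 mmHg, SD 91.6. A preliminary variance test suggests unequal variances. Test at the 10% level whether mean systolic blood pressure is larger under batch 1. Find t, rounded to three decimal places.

0.704

Let group 1 = batch 1, group 2 = batch 2. H0: μ_1 = μ_2; H1: μ_1 > μ_2 (Welch's two-sample t-test, right-tailed).
t = (x̄_1 − x̄_2)/√(s_1²/n_1 + s_2²/n_2) = (147 − 122)/√(35.8²/6 + 91.6²/8) = 0.704
Welch–Satterthwaite df ≈ 9.59
p-value = P(T ≥ 0.704) ≈ 0.2492
Since p ≈ 0.2492 > α = 0.1, fail to reject H0; the data do not provide sufficient evidence against H0.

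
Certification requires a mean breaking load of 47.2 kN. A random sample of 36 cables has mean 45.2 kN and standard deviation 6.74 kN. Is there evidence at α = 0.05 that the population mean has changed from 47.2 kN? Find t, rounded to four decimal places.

-1.7804

H0: μ = 47.2; H1: μ ≠ 47.2 (one-sample t-test, two-sided).
t = (x̄ − μ₀)/(s/√n) = (45.2 − 47.2)/(6.74/√36) = -1.7804
df = n − 1 = 35
Two-sided p-value ≈ 0.084
Since p ≈ 0.084 > α = 0.05, fail to reject H0; the evidence is not statistically significant.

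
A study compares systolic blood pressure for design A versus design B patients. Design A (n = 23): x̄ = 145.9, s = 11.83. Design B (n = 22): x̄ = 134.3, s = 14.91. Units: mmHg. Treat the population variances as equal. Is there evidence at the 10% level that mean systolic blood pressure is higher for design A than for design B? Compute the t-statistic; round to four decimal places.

Let group 1 = design A, group 2 = design B. H0: μ_1 = μ_2; H1: μ_1 > μ_2 (two-sample pooled-variance t-test, right-tailed).
s_p² = [(23−1)·11.83² + (22−1)·14.91²]/(23+22−2) = 180.171
t = (145.9 − 134.3)/√[180.171·(1/23 + 1/22)] = 2.8979
df = n₁ + n₂ − 2 = 43
p-value = P(T ≥ 2.8979) ≈ 0.003
Since p ≈ 0.003 < α = 0.1, reject H0; the evidence is statistically significant.

2.8979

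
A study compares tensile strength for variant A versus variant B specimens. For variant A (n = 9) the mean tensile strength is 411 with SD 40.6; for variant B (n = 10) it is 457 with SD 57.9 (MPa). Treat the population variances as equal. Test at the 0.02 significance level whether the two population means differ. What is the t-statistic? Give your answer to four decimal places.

Let group 1 = variant A, group 2 = variant B. H0: μ_1 = μ_2; H1: μ_1 ≠ μ_2 (two-sample pooled-variance t-test, two-sided).
s_p² = [(9−1)·40.6² + (10−1)·57.9²]/(9+10−2) = 2550.5
t = (411 − 457)/√[2550.5·(1/9 + 1/10)] = -1.9824
df = n₁ + n₂ − 2 = 17
Two-sided p-value ≈ 0.064
Since p ≈ 0.064 > α = 0.02, fail to reject H0; the data do not provide sufficient evidence against H0.

-1.9824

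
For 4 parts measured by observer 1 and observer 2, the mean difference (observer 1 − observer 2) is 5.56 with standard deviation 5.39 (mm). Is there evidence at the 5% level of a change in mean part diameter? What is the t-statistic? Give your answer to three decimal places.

H0: μ_d = 0; H1: μ_d ≠ 0 (paired t-test on the differences, two-sided).
t = d̄/(s_d/√n) = 5.56/(5.39/√4) = 2.063
df = n − 1 = 3
Two-sided p-value ≈ 0.1311
Since p ≈ 0.1311 > α = 0.05, fail to reject H0; the data do not provide sufficient evidence against H0.

2.063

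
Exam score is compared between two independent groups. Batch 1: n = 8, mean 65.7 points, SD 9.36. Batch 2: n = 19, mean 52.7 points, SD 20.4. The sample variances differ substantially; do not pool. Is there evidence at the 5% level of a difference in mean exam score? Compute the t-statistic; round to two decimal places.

2.27

Let group 1 = batch 1, group 2 = batch 2. H0: μ_1 = μ_2; H1: μ_1 ≠ μ_2 (Welch's two-sample t-test, two-sided).
t = (x̄_1 − x̄_2)/√(s_1²/n_1 + s_2²/n_2) = (65.7 − 52.7)/√(9.36²/8 + 20.4²/19) = 2.27
Welch–Satterthwaite df ≈ 24.65
Two-sided p-value ≈ 0.032
Since p ≈ 0.032 < α = 0.05, reject H0; the evidence is statistically significant.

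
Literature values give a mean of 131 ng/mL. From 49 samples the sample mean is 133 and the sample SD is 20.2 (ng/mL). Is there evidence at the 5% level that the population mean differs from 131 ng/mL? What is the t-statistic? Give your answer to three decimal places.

H0: μ = 131; H1: μ ≠ 131 (one-sample t-test, two-sided).
t = (x̄ − μ₀)/(s/√n) = (133 − 131)/(20.2/√49) = 0.693
df = n − 1 = 48
Two-sided p-value ≈ 0.4916
Since p ≈ 0.4916 > α = 0.05, fail to reject H0; the evidence is not statistically significant.

0.693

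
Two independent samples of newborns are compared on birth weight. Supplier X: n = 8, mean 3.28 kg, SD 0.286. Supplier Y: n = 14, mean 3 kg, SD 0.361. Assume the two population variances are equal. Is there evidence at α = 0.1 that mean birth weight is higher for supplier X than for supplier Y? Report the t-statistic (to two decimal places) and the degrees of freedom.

Let group 1 = supplier X, group 2 = supplier Y. H0: μ_1 = μ_2; H1: μ_1 > μ_2 (two-sample pooled-variance t-test, right-tailed).
s_p² = [(8−1)·0.286² + (14−1)·0.361²]/(8+14−2) = 0.113337
t = (3.28 − 3)/√[0.113337·(1/8 + 1/14)] = 1.88
df = n₁ + n₂ − 2 = 20
p-value = P(T ≥ 1.88) ≈ 0.0376
Since p ≈ 0.0376 < α = 0.1, reject H0; the evidence is statistically significant.

t = 1.88, df = 20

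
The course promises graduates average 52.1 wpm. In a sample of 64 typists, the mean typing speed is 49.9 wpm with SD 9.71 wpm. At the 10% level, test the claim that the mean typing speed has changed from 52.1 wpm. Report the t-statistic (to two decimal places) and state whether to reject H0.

t = -1.81; reject H0

H0: μ = 52.1; H1: μ ≠ 52.1 (one-sample t-test, two-sided).
t = (x̄ − μ₀)/(s/√n) = (49.9 − 52.1)/(9.71/√64) = -1.81
df = n − 1 = 63
Two-sided p-value ≈ 0.075
Since p ≈ 0.075 < α = 0.1, reject H0; the evidence is statistically significant.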